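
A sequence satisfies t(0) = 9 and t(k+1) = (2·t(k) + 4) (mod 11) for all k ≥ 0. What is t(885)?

5

Listing terms: t(0) = 9, t(1) = 0, t(2) = 4, t(3) = 1, t(4) = 6, t(5) = 5, t(6) = 3, t(7) = 10, t(8) = 2, t(9) = 8, t(10) = 9.
The sequence repeats with period 10.
So t(885) = t(0 + ((885-0) mod 10)) = t(5) = 5.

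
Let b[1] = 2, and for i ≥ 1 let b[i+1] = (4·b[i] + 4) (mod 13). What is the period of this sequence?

Computing terms: b[1] = 2; b[2] = 12; b[3] = 0; b[4] = 4; b[5] = 7; b[6] = 6; b[7] = 2.
The sequence repeats with period 6.

6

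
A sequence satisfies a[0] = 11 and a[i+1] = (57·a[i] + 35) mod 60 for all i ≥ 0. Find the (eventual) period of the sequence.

4

a[0] = 11; a[1] = 2; a[2] = 29; a[3] = 8; a[4] = 11.
The sequence repeats with period 4.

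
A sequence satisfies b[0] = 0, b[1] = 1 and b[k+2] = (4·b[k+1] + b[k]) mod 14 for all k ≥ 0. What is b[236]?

12

b[0] = 0,  b[1] = 1,  b[2] = 4,  b[3] = 3,  b[4] = 2,  b[5] = 11,  b[6] = 4,  b[7] = 13,  b[8] = 0,  b[9] = 13,  b[10] = 10,  b[11] = 11,  b[12] = 12,  b[13] = 3,  b[14] = 10,  b[15] = 1,  b[16] = 0,  b[17] = 1.
Since (b[16], b[17]) = (b[0], b[1]) = (0, 1) (two consecutive terms determine the rest), the sequence is periodic with period 16.
So b[236] = b[0 + ((236-0) mod 16)] = b[12] = 12.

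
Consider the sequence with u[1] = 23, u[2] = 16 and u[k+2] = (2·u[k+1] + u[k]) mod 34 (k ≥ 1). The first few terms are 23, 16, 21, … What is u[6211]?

We have u[1] = 23, u[2] = 16, u[3] = 21, u[4] = 24, u[5] = 1, u[6] = 26, u[7] = 19, u[8] = 30, u[9] = 11, u[10] = 18, u[11] = 13, u[12] = 10, u[13] = 33, u[14] = 8, u[15] = 15, u[16] = 4, u[17] = 23, u[18] = 16.
Since (u[17], u[18]) = (u[1], u[2]) = (23, 16) (two consecutive terms determine the rest), the sequence is periodic with period 16.
So u[6211] = u[1 + ((6211-1) mod 16)] = u[3] = 21.

21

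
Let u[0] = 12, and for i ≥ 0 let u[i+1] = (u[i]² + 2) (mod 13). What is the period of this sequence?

Computing terms: u[0] = 12; u[1] = 3; u[2] = 11; u[3] = 6; u[4] = 12.
Since u[4] = u[0] = 12, the sequence is periodic with period 4.

4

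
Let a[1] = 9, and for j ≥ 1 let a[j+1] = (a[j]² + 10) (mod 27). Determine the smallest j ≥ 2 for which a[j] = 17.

Listing terms: a[1] = 9; a[2] = 10; a[3] = 2; a[4] = 14; a[5] = 17; a[6] = 2.
Since a[6] = a[3] = 2, the sequence is eventually periodic: after a pre-period of length 2 it cycles with period 3.
The value 17 first appears (with j ≥ 2) at a[5].

5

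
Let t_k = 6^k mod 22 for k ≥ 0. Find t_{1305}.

Listing terms: t_0 = 1; t_1 = 6; t_2 = 14; t_3 = 18; t_4 = 20; t_5 = 10; t_6 = 16; t_7 = 8; t_8 = 4; t_9 = 2; t_{10} = 12; t_{11} = 6.
Since t_{11} = t_1 = 6, the sequence is eventually periodic: after a pre-period of length 1 it cycles with period 10.
For k ≥ 1, t_k depends only on (k - 1) mod 10. (1305 - 1) mod 10 = 4, so t_{1305} = t_5 = 10.

10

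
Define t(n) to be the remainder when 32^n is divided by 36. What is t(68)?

We have t(1) = 32; t(2) = 16; t(3) = 8; t(4) = 4; t(5) = 20; t(6) = 28; t(7) = 32.
The sequence repeats with period 6.
(68 - 1) mod 6 = 1, so t(68) = t(2) = 16.

16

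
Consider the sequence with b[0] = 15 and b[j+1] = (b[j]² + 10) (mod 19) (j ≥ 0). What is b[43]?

7

Computing terms: b[0] = 15, b[1] = 7, b[2] = 2, b[3] = 14, b[4] = 16, b[5] = 0, b[6] = 10, b[7] = 15.
Since b[7] = b[0] = 15, the sequence is periodic with period 7.
(43 - 0) mod 7 = 1, so b[43] = b[1] = 7.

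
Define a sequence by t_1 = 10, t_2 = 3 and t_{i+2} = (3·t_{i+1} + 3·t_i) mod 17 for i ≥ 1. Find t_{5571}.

We have t_1 = 10, t_2 = 3, t_3 = 5, t_4 = 7, t_5 = 2, t_6 = 10, t_7 = 2, t_8 = 2, t_9 = 12, t_{10} = 8, t_{11} = 9, t_{12} = 0, t_{13} = 10, t_{14} = 13, t_{15} = 1, t_{16} = 8, t_{17} = 10, t_{18} = 3.
Since (t_{17}, t_{18}) = (t_1, t_2) = (10, 3) (two consecutive terms determine the rest), the sequence is periodic with period 16.
(5571 - 1) mod 16 = 2, so t_{5571} = t_3 = 5.

5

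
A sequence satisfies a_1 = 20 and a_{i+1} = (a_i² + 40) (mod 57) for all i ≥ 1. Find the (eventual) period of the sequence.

Listing terms: a_1 = 20; a_2 = 41; a_3 = 11; a_4 = 47; a_5 = 26; a_6 = 32; a_7 = 38; a_8 = 2; a_9 = 44; a_{10} = 38.
Since a_{10} = a_7 = 38, the sequence is eventually periodic: after a pre-period of length 6 it cycles with period 3.

3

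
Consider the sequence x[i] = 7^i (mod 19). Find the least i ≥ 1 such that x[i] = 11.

2

We have x[0] = 1,  x[1] = 7,  x[2] = 11,  x[3] = 1.
The sequence repeats with period 3.
The value 11 first appears (with i ≥ 1) at x[2].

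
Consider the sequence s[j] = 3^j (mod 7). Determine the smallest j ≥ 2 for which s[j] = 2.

s[1] = 3, s[2] = 2, s[3] = 6, s[4] = 4, s[5] = 5, s[6] = 1, s[7] = 3.
Since s[7] = s[1] = 3, the sequence is periodic with period 6.
The value 2 first appears (with j ≥ 2) at s[2].

2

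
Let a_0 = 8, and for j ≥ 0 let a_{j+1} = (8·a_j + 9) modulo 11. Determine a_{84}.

Computing terms: a_0 = 8, a_1 = 7, a_2 = 10, a_3 = 1, a_4 = 6, a_5 = 2, a_6 = 3, a_7 = 0, a_8 = 9, a_9 = 4, a_{10} = 8.
Since a_{10} = a_0 = 8, the sequence is periodic with period 10.
(84 - 0) mod 10 = 4, so a_{84} = a_4 = 6.

6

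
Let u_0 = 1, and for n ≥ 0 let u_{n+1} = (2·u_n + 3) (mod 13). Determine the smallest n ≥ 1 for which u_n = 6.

Listing terms: u_0 = 1; u_1 = 5; u_2 = 0; u_3 = 3; u_4 = 9; u_5 = 8; u_6 = 6; u_7 = 2; u_8 = 7; u_9 = 4; u_{10} = 11; u_{11} = 12; u_{12} = 1.
The sequence repeats with period 12.
The value 6 first appears (with n ≥ 1) at u_6.

6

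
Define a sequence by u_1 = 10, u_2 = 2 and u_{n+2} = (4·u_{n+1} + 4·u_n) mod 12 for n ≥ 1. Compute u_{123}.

Listing terms: u_1 = 10,  u_2 = 2,  u_3 = 0,  u_4 = 8,  u_5 = 8,  u_6 = 4,  u_7 = 0,  u_8 = 4,  u_9 = 4,  u_{10} = 8,  u_{11} = 0,  u_{12} = 8.
Since (u_{11}, u_{12}) = (u_3, u_4) = (0, 8) (two consecutive terms determine the rest), the sequence is eventually periodic: after a pre-period of length 2 it cycles with period 8.
For n ≥ 3, u_n depends only on (n - 3) mod 8. (123 - 3) mod 8 = 0, so u_{123} = u_3 = 0.

0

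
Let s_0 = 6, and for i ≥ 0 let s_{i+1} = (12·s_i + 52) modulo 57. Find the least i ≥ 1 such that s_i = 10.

s_0 = 6,  s_1 = 10,  s_2 = 1,  s_3 = 7,  s_4 = 22,  s_5 = 31,  s_6 = 25,  s_7 = 10.
Since s_7 = s_1 = 10, the sequence is eventually periodic: after a pre-period of length 1 it cycles with period 6.
The value 10 first appears (with i ≥ 1) at s_1.

1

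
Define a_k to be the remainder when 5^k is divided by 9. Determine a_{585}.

8

Listing terms: a_0 = 1; a_1 = 5; a_2 = 7; a_3 = 8; a_4 = 4; a_5 = 2; a_6 = 1.
The sequence repeats with period 6.
So a_{585} = a_{0 + ((585-0) mod 6)} = a_3 = 8.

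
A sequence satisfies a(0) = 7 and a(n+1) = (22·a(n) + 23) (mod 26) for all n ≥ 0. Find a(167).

Listing terms: a(0) = 7,  a(1) = 21,  a(2) = 17,  a(3) = 7.
Since a(3) = a(0) = 7, the sequence is periodic with period 3.
(167 - 0) mod 3 = 2, so a(167) = a(2) = 17.

17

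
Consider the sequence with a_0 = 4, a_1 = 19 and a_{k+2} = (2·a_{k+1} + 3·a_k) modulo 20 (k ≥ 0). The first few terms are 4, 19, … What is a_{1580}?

4

We have a_0 = 4, a_1 = 19, a_2 = 10, a_3 = 17, a_4 = 4, a_5 = 19.
Since (a_4, a_5) = (a_0, a_1) = (4, 19) (two consecutive terms determine the rest), the sequence is periodic with period 4.
So a_{1580} = a_{0 + ((1580-0) mod 4)} = a_0 = 4.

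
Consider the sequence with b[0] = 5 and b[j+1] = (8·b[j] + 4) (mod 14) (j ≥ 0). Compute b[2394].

12

b[0] = 5; b[1] = 2; b[2] = 6; b[3] = 10; b[4] = 0; b[5] = 4; b[6] = 8; b[7] = 12; b[8] = 2.
Since b[8] = b[1] = 2, the sequence is eventually periodic: after a pre-period of length 1 it cycles with period 7.
For j ≥ 1, b[j] depends only on (j - 1) mod 7. (2394 - 1) mod 7 = 6, so b[2394] = b[7] = 12.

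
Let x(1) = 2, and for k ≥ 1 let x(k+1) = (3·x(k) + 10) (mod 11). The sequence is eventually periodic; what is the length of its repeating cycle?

5

Listing terms: x(1) = 2, x(2) = 5, x(3) = 3, x(4) = 8, x(5) = 1, x(6) = 2.
Since x(6) = x(1) = 2, the sequence is periodic with period 5.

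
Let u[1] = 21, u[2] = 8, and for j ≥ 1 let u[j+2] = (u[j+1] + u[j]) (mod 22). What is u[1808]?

8

Listing terms: u[1] = 21, u[2] = 8, u[3] = 7, u[4] = 15, u[5] = 0, u[6] = 15, u[7] = 15, u[8] = 8, u[9] = 1, u[10] = 9, u[11] = 10, u[12] = 19, u[13] = 7, u[14] = 4, u[15] = 11, u[16] = 15, u[17] = 4, u[18] = 19, u[19] = 1, u[20] = 20, u[21] = 21, u[22] = 19, u[23] = 18, u[24] = 15, u[25] = 11, u[26] = 4, u[27] = 15, u[28] = 19, u[29] = 12, u[30] = 9, u[31] = 21, u[32] = 8.
Since (u[31], u[32]) = (u[1], u[2]) = (21, 8) (two consecutive terms determine the rest), the sequence is periodic with period 30.
(1808 - 1) mod 30 = 7, so u[1808] = u[8] = 8.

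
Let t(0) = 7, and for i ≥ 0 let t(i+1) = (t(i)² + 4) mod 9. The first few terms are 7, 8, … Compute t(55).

We have t(0) = 7, t(1) = 8, t(2) = 5, t(3) = 2, t(4) = 8.
Since t(4) = t(1) = 8, the sequence is eventually periodic: after a pre-period of length 1 it cycles with period 3.
For i ≥ 1, t(i) depends only on (i - 1) mod 3. (55 - 1) mod 3 = 0, so t(55) = t(1) = 8.

8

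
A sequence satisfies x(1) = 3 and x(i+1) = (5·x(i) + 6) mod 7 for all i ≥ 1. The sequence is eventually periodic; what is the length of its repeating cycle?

We have x(1) = 3,  x(2) = 0,  x(3) = 6,  x(4) = 1,  x(5) = 4,  x(6) = 5,  x(7) = 3.
Since x(7) = x(1) = 3, the sequence is periodic with period 6.

6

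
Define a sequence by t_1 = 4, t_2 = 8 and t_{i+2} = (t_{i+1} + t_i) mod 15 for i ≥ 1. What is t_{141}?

Computing terms: t_1 = 4,  t_2 = 8,  t_3 = 12,  t_4 = 5,  t_5 = 2,  t_6 = 7,  t_7 = 9,  t_8 = 1,  t_9 = 10,  t_{10} = 11,  t_{11} = 6,  t_{12} = 2,  t_{13} = 8,  t_{14} = 10,  t_{15} = 3,  t_{16} = 13,  t_{17} = 1,  t_{18} = 14,  t_{19} = 0,  t_{20} = 14,  t_{21} = 14,  t_{22} = 13,  t_{23} = 12,  t_{24} = 10,  t_{25} = 7,  t_{26} = 2,  t_{27} = 9,  t_{28} = 11,  t_{29} = 5,  t_{30} = 1,  t_{31} = 6,  t_{32} = 7,  t_{33} = 13,  t_{34} = 5,  t_{35} = 3,  t_{36} = 8,  t_{37} = 11,  t_{38} = 4,  t_{39} = 0,  t_{40} = 4,  t_{41} = 4,  t_{42} = 8.
The sequence repeats with period 40.
So t_{141} = t_{1 + ((141-1) mod 40)} = t_{21} = 14.

14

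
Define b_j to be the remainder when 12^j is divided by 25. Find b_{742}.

Listing terms: b_0 = 1; b_1 = 12; b_2 = 19; b_3 = 3; b_4 = 11; b_5 = 7; b_6 = 9; b_7 = 8; b_8 = 21; b_9 = 2; b_{10} = 24; b_{11} = 13; b_{12} = 6; b_{13} = 22; b_{14} = 14; b_{15} = 18; b_{16} = 16; b_{17} = 17; b_{18} = 4; b_{19} = 23; b_{20} = 1.
Since b_{20} = b_0 = 1, the sequence is periodic with period 20.
(742 - 0) mod 20 = 2, so b_{742} = b_2 = 19.

19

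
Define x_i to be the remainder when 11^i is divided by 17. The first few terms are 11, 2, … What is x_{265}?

6

Listing terms: x_1 = 11,  x_2 = 2,  x_3 = 5,  x_4 = 4,  x_5 = 10,  x_6 = 8,  x_7 = 3,  x_8 = 16,  x_9 = 6,  x_{10} = 15,  x_{11} = 12,  x_{12} = 13,  x_{13} = 7,  x_{14} = 9,  x_{15} = 14,  x_{16} = 1,  x_{17} = 11.
The sequence repeats with period 16.
So x_{265} = x_{1 + ((265-1) mod 16)} = x_9 = 6.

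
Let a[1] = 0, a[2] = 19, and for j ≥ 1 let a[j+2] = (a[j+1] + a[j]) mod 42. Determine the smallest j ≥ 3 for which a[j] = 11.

We have a[1] = 0; a[2] = 19; a[3] = 19; a[4] = 38; a[5] = 15; a[6] = 11; a[7] = 26; a[8] = 37; a[9] = 21; a[10] = 16; a[11] = 37; a[12] = 11; a[13] = 6; a[14] = 17; a[15] = 23; a[16] = 40; a[17] = 21; a[18] = 19; a[19] = 40; a[20] = 17; a[21] = 15; a[22] = 32; a[23] = 5; a[24] = 37; a[25] = 0; a[26] = 37; a[27] = 37; a[28] = 32; a[29] = 27; a[30] = 17; a[31] = 2; a[32] = 19; a[33] = 21; a[34] = 40; a[35] = 19; a[36] = 17; a[37] = 36; a[38] = 11; a[39] = 5; a[40] = 16; a[41] = 21; a[42] = 37; a[43] = 16; a[44] = 11; a[45] = 27; a[46] = 38; a[47] = 23; a[48] = 19; a[49] = 0; a[50] = 19.
Since (a[49], a[50]) = (a[1], a[2]) = (0, 19) (two consecutive terms determine the rest), the sequence is periodic with period 48.
The value 11 first appears (with j ≥ 3) at a[6].

6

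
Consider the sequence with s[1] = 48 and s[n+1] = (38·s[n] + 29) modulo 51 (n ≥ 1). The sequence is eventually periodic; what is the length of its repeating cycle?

s[1] = 48; s[2] = 17; s[3] = 12; s[4] = 26; s[5] = 48.
Since s[5] = s[1] = 48, the sequence is periodic with period 4.

4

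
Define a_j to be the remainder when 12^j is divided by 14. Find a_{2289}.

6

a_1 = 12; a_2 = 4; a_3 = 6; a_4 = 2; a_5 = 10; a_6 = 8; a_7 = 12.
Since a_7 = a_1 = 12, the sequence is periodic with period 6.
(2289 - 1) mod 6 = 2, so a_{2289} = a_3 = 6.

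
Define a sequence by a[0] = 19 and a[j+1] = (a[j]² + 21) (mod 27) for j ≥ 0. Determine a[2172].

19

Listing terms: a[0] = 19, a[1] = 4, a[2] = 10, a[3] = 13, a[4] = 1, a[5] = 22, a[6] = 19.
Since a[6] = a[0] = 19, the sequence is periodic with period 6.
So a[2172] = a[0 + ((2172-0) mod 6)] = a[0] = 19.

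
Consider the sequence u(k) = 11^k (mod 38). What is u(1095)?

1

u(1) = 11,  u(2) = 7,  u(3) = 1,  u(4) = 11.
Since u(4) = u(1) = 11, the sequence is periodic with period 3.
So u(1095) = u(1 + ((1095-1) mod 3)) = u(3) = 1.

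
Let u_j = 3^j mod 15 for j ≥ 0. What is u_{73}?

Listing terms: u_0 = 1,  u_1 = 3,  u_2 = 9,  u_3 = 12,  u_4 = 6,  u_5 = 3.
Since u_5 = u_1 = 3, the sequence is eventually periodic: after a pre-period of length 1 it cycles with period 4.
For j ≥ 1, u_j depends only on (j - 1) mod 4. (73 - 1) mod 4 = 0, so u_{73} = u_1 = 3.

3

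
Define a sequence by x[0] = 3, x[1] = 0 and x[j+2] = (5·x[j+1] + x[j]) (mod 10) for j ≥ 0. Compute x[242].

Computing terms: x[0] = 3, x[1] = 0, x[2] = 3, x[3] = 5, x[4] = 8, x[5] = 5, x[6] = 3, x[7] = 0.
Since (x[6], x[7]) = (x[0], x[1]) = (3, 0) (two consecutive terms determine the rest), the sequence is periodic with period 6.
So x[242] = x[0 + ((242-0) mod 6)] = x[2] = 3.

3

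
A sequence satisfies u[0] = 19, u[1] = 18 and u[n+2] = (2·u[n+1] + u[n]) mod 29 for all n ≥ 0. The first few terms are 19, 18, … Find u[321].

u[0] = 19, u[1] = 18, u[2] = 26, u[3] = 12, u[4] = 21, u[5] = 25, u[6] = 13, u[7] = 22, u[8] = 28, u[9] = 20, u[10] = 10, u[11] = 11, u[12] = 3, u[13] = 17, u[14] = 8, u[15] = 4, u[16] = 16, u[17] = 7, u[18] = 1, u[19] = 9, u[20] = 19, u[21] = 18.
Since (u[20], u[21]) = (u[0], u[1]) = (19, 18) (two consecutive terms determine the rest), the sequence is periodic with period 20.
(321 - 0) mod 20 = 1, so u[321] = u[1] = 18.

18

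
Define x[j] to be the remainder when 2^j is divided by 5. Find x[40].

Computing terms: x[1] = 2; x[2] = 4; x[3] = 3; x[4] = 1; x[5] = 2.
Since x[5] = x[1] = 2, the sequence is periodic with period 4.
So x[40] = x[1 + ((40-1) mod 4)] = x[4] = 1.

1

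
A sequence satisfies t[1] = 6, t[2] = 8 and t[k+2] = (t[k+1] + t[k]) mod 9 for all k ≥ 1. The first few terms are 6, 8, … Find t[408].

Listing terms: t[1] = 6; t[2] = 8; t[3] = 5; t[4] = 4; t[5] = 0; t[6] = 4; t[7] = 4; t[8] = 8; t[9] = 3; t[10] = 2; t[11] = 5; t[12] = 7; t[13] = 3; t[14] = 1; t[15] = 4; t[16] = 5; t[17] = 0; t[18] = 5; t[19] = 5; t[20] = 1; t[21] = 6; t[22] = 7; t[23] = 4; t[24] = 2; t[25] = 6; t[26] = 8.
Since (t[25], t[26]) = (t[1], t[2]) = (6, 8) (two consecutive terms determine the rest), the sequence is periodic with period 24.
So t[408] = t[1 + ((408-1) mod 24)] = t[24] = 2.

2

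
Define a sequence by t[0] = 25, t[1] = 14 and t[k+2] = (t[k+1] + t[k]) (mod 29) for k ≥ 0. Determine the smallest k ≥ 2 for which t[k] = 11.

t[0] = 25; t[1] = 14; t[2] = 10; t[3] = 24; t[4] = 5; t[5] = 0; t[6] = 5; t[7] = 5; t[8] = 10; t[9] = 15; t[10] = 25; t[11] = 11; t[12] = 7; t[13] = 18; t[14] = 25; t[15] = 14.
The sequence repeats with period 14.
The value 11 first appears (with k ≥ 2) at t[11].

11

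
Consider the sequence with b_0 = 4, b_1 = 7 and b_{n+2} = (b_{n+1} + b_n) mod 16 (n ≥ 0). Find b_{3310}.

1

Computing terms: b_0 = 4,  b_1 = 7,  b_2 = 11,  b_3 = 2,  b_4 = 13,  b_5 = 15,  b_6 = 12,  b_7 = 11,  b_8 = 7,  b_9 = 2,  b_{10} = 9,  b_{11} = 11,  b_{12} = 4,  b_{13} = 15,  b_{14} = 3,  b_{15} = 2,  b_{16} = 5,  b_{17} = 7,  b_{18} = 12,  b_{19} = 3,  b_{20} = 15,  b_{21} = 2,  b_{22} = 1,  b_{23} = 3,  b_{24} = 4,  b_{25} = 7.
Since (b_{24}, b_{25}) = (b_0, b_1) = (4, 7) (two consecutive terms determine the rest), the sequence is periodic with period 24.
So b_{3310} = b_{0 + ((3310-0) mod 24)} = b_{22} = 1.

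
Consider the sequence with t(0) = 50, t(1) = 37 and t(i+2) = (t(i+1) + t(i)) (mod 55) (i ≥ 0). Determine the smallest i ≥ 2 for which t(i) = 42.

t(0) = 50,  t(1) = 37,  t(2) = 32,  t(3) = 14,  t(4) = 46,  t(5) = 5,  t(6) = 51,  t(7) = 1,  t(8) = 52,  t(9) = 53,  t(10) = 50,  t(11) = 48,  t(12) = 43,  t(13) = 36,  t(14) = 24,  t(15) = 5,  t(16) = 29,  t(17) = 34,  t(18) = 8,  t(19) = 42,  t(20) = 50,  t(21) = 37.
The sequence repeats with period 20.
The value 42 first appears (with i ≥ 2) at t(19).

19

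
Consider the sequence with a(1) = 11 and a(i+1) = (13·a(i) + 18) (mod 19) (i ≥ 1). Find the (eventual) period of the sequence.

18

We have a(1) = 11,  a(2) = 9,  a(3) = 2,  a(4) = 6,  a(5) = 1,  a(6) = 12,  a(7) = 3,  a(8) = 0,  a(9) = 18,  a(10) = 5,  a(11) = 7,  a(12) = 14,  a(13) = 10,  a(14) = 15,  a(15) = 4,  a(16) = 13,  a(17) = 16,  a(18) = 17,  a(19) = 11.
The sequence repeats with period 18.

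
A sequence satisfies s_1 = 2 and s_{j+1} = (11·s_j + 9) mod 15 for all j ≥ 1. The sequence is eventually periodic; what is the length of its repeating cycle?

10

Computing terms: s_1 = 2, s_2 = 1, s_3 = 5, s_4 = 4, s_5 = 8, s_6 = 7, s_7 = 11, s_8 = 10, s_9 = 14, s_{10} = 13, s_{11} = 2.
Since s_{11} = s_1 = 2, the sequence is periodic with period 10.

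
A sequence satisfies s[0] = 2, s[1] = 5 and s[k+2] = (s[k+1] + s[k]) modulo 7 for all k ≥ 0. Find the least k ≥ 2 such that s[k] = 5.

We have s[0] = 2, s[1] = 5, s[2] = 0, s[3] = 5, s[4] = 5, s[5] = 3, s[6] = 1, s[7] = 4, s[8] = 5, s[9] = 2, s[10] = 0, s[11] = 2, s[12] = 2, s[13] = 4, s[14] = 6, s[15] = 3, s[16] = 2, s[17] = 5.
Since (s[16], s[17]) = (s[0], s[1]) = (2, 5) (two consecutive terms determine the rest), the sequence is periodic with period 16.
The value 5 first appears (with k ≥ 2) at s[3].

3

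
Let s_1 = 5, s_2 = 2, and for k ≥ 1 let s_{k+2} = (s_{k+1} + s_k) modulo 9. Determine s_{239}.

We have s_1 = 5,  s_2 = 2,  s_3 = 7,  s_4 = 0,  s_5 = 7,  s_6 = 7,  s_7 = 5,  s_8 = 3,  s_9 = 8,  s_{10} = 2,  s_{11} = 1,  s_{12} = 3,  s_{13} = 4,  s_{14} = 7,  s_{15} = 2,  s_{16} = 0,  s_{17} = 2,  s_{18} = 2,  s_{19} = 4,  s_{20} = 6,  s_{21} = 1,  s_{22} = 7,  s_{23} = 8,  s_{24} = 6,  s_{25} = 5,  s_{26} = 2.
Since (s_{25}, s_{26}) = (s_1, s_2) = (5, 2) (two consecutive terms determine the rest), the sequence is periodic with period 24.
So s_{239} = s_{1 + ((239-1) mod 24)} = s_{23} = 8.

8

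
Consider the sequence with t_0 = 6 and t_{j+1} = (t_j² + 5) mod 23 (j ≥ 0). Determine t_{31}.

8

Listing terms: t_0 = 6, t_1 = 18, t_2 = 7, t_3 = 8, t_4 = 0, t_5 = 5, t_6 = 7.
Since t_6 = t_2 = 7, the sequence is eventually periodic: after a pre-period of length 2 it cycles with period 4.
For j ≥ 2, t_j depends only on (j - 2) mod 4. (31 - 2) mod 4 = 1, so t_{31} = t_3 = 8.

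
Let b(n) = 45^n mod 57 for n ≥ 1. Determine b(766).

Listing terms: b(1) = 45; b(2) = 30; b(3) = 39; b(4) = 45.
Since b(4) = b(1) = 45, the sequence is periodic with period 3.
(766 - 1) mod 3 = 0, so b(766) = b(1) = 45.

45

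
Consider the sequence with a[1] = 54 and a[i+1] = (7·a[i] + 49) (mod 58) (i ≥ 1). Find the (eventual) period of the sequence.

Listing terms: a[1] = 54, a[2] = 21, a[3] = 22, a[4] = 29, a[5] = 20, a[6] = 15, a[7] = 38, a[8] = 25, a[9] = 50, a[10] = 51, a[11] = 0, a[12] = 49, a[13] = 44, a[14] = 9, a[15] = 54.
The sequence repeats with period 14.

14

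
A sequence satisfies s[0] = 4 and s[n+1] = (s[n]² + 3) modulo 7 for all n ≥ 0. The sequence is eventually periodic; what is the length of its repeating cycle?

s[0] = 4; s[1] = 5; s[2] = 0; s[3] = 3; s[4] = 5.
Since s[4] = s[1] = 5, the sequence is eventually periodic: after a pre-period of length 1 it cycles with period 3.

3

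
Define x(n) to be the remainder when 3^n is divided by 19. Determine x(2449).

We have x(0) = 1; x(1) = 3; x(2) = 9; x(3) = 8; x(4) = 5; x(5) = 15; x(6) = 7; x(7) = 2; x(8) = 6; x(9) = 18; x(10) = 16; x(11) = 10; x(12) = 11; x(13) = 14; x(14) = 4; x(15) = 12; x(16) = 17; x(17) = 13; x(18) = 1.
Since x(18) = x(0) = 1, the sequence is periodic with period 18.
So x(2449) = x(0 + ((2449-0) mod 18)) = x(1) = 3.

3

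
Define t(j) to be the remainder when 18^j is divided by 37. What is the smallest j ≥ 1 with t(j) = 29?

Computing terms: t(0) = 1; t(1) = 18; t(2) = 28; t(3) = 23; t(4) = 7; t(5) = 15; t(6) = 11; t(7) = 13; t(8) = 12; t(9) = 31; t(10) = 3; t(11) = 17; t(12) = 10; t(13) = 32; t(14) = 21; t(15) = 8; t(16) = 33; t(17) = 2; t(18) = 36; t(19) = 19; t(20) = 9; t(21) = 14; t(22) = 30; t(23) = 22; t(24) = 26; t(25) = 24; t(26) = 25; t(27) = 6; t(28) = 34; t(29) = 20; t(30) = 27; t(31) = 5; t(32) = 16; t(33) = 29; t(34) = 4; t(35) = 35; t(36) = 1.
Since t(36) = t(0) = 1, the sequence is periodic with period 36.
The value 29 first appears (with j ≥ 1) at t(33).

33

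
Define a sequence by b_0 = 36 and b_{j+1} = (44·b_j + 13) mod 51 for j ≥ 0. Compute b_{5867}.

7

Computing terms: b_0 = 36; b_1 = 16; b_2 = 3; b_3 = 43; b_4 = 18; b_5 = 40; b_6 = 39; b_7 = 46; b_8 = 48; b_9 = 34; b_{10} = 30; b_{11} = 7; b_{12} = 15; b_{13} = 10; b_{14} = 45; b_{15} = 4; b_{16} = 36.
The sequence repeats with period 16.
So b_{5867} = b_{0 + ((5867-0) mod 16)} = b_{11} = 7.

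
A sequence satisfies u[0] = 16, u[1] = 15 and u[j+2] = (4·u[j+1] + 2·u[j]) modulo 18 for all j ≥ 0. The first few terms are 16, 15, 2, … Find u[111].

2

u[0] = 16, u[1] = 15, u[2] = 2, u[3] = 2, u[4] = 12, u[5] = 16, u[6] = 16, u[7] = 6, u[8] = 2, u[9] = 2.
Since (u[8], u[9]) = (u[2], u[3]) = (2, 2) (two consecutive terms determine the rest), the sequence is eventually periodic: after a pre-period of length 2 it cycles with period 6.
For j ≥ 2, u[j] depends only on (j - 2) mod 6. (111 - 2) mod 6 = 1, so u[111] = u[3] = 2.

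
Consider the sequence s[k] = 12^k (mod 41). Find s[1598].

We have s[0] = 1, s[1] = 12, s[2] = 21, s[3] = 6, s[4] = 31, s[5] = 3, s[6] = 36, s[7] = 22, s[8] = 18, s[9] = 11, s[10] = 9, s[11] = 26, s[12] = 25, s[13] = 13, s[14] = 33, s[15] = 27, s[16] = 37, s[17] = 34, s[18] = 39, s[19] = 17, s[20] = 40, s[21] = 29, s[22] = 20, s[23] = 35, s[24] = 10, s[25] = 38, s[26] = 5, s[27] = 19, s[28] = 23, s[29] = 30, s[30] = 32, s[31] = 15, s[32] = 16, s[33] = 28, s[34] = 8, s[35] = 14, s[36] = 4, s[37] = 7, s[38] = 2, s[39] = 24, s[40] = 1.
Since s[40] = s[0] = 1, the sequence is periodic with period 40.
So s[1598] = s[0 + ((1598-0) mod 40)] = s[38] = 2.

2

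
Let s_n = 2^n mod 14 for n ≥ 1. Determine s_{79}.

2

s_1 = 2; s_2 = 4; s_3 = 8; s_4 = 2.
Since s_4 = s_1 = 2, the sequence is periodic with period 3.
(79 - 1) mod 3 = 0, so s_{79} = s_1 = 2.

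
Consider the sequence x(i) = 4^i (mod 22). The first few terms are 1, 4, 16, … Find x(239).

Computing terms: x(0) = 1,  x(1) = 4,  x(2) = 16,  x(3) = 20,  x(4) = 14,  x(5) = 12,  x(6) = 4.
Since x(6) = x(1) = 4, the sequence is eventually periodic: after a pre-period of length 1 it cycles with period 5.
For i ≥ 1, x(i) depends only on (i - 1) mod 5. (239 - 1) mod 5 = 3, so x(239) = x(4) = 14.

14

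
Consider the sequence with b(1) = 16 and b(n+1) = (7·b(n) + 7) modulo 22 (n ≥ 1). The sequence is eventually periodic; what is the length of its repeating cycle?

10

b(1) = 16; b(2) = 9; b(3) = 4; b(4) = 13; b(5) = 10; b(6) = 11; b(7) = 18; b(8) = 1; b(9) = 14; b(10) = 17; b(11) = 16.
The sequence repeats with period 10.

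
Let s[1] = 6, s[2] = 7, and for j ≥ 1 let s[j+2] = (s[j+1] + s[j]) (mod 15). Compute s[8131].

4

We have s[1] = 6, s[2] = 7, s[3] = 13, s[4] = 5, s[5] = 3, s[6] = 8, s[7] = 11, s[8] = 4, s[9] = 0, s[10] = 4, s[11] = 4, s[12] = 8, s[13] = 12, s[14] = 5, s[15] = 2, s[16] = 7, s[17] = 9, s[18] = 1, s[19] = 10, s[20] = 11, s[21] = 6, s[22] = 2, s[23] = 8, s[24] = 10, s[25] = 3, s[26] = 13, s[27] = 1, s[28] = 14, s[29] = 0, s[30] = 14, s[31] = 14, s[32] = 13, s[33] = 12, s[34] = 10, s[35] = 7, s[36] = 2, s[37] = 9, s[38] = 11, s[39] = 5, s[40] = 1, s[41] = 6, s[42] = 7.
Since (s[41], s[42]) = (s[1], s[2]) = (6, 7) (two consecutive terms determine the rest), the sequence is periodic with period 40.
(8131 - 1) mod 40 = 10, so s[8131] = s[11] = 4.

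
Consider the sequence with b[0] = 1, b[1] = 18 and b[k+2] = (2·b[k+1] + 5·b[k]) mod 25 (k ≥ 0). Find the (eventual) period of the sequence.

20

Listing terms: b[0] = 1, b[1] = 18, b[2] = 16, b[3] = 22, b[4] = 24, b[5] = 8, b[6] = 11, b[7] = 12, b[8] = 4, b[9] = 18, b[10] = 6, b[11] = 2, b[12] = 9, b[13] = 3, b[14] = 1, b[15] = 17, b[16] = 14, b[17] = 13, b[18] = 21, b[19] = 7, b[20] = 19, b[21] = 23, b[22] = 16, b[23] = 22.
Since (b[22], b[23]) = (b[2], b[3]) = (16, 22) (two consecutive terms determine the rest), the sequence is eventually periodic: after a pre-period of length 2 it cycles with period 20.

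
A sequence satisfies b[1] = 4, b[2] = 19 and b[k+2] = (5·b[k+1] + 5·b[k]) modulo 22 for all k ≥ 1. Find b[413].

We have b[1] = 4; b[2] = 19; b[3] = 5; b[4] = 10; b[5] = 9; b[6] = 7; b[7] = 14; b[8] = 17; b[9] = 1; b[10] = 2; b[11] = 15; b[12] = 19; b[13] = 16; b[14] = 21; b[15] = 9; b[16] = 18; b[17] = 3; b[18] = 17; b[19] = 12; b[20] = 13; b[21] = 15; b[22] = 8; b[23] = 5; b[24] = 21; b[25] = 20; b[26] = 7; b[27] = 3; b[28] = 6; b[29] = 1; b[30] = 13; b[31] = 4; b[32] = 19.
The sequence repeats with period 30.
So b[413] = b[1 + ((413-1) mod 30)] = b[23] = 5.

5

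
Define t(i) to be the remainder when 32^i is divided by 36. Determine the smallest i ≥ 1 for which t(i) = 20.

5

Computing terms: t(0) = 1,  t(1) = 32,  t(2) = 16,  t(3) = 8,  t(4) = 4,  t(5) = 20,  t(6) = 28,  t(7) = 32.
Since t(7) = t(1) = 32, the sequence is eventually periodic: after a pre-period of length 1 it cycles with period 6.
The value 20 first appears (with i ≥ 1) at t(5).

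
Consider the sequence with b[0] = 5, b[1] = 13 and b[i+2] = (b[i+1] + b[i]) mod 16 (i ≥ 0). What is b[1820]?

Listing terms: b[0] = 5; b[1] = 13; b[2] = 2; b[3] = 15; b[4] = 1; b[5] = 0; b[6] = 1; b[7] = 1; b[8] = 2; b[9] = 3; b[10] = 5; b[11] = 8; b[12] = 13; b[13] = 5; b[14] = 2; b[15] = 7; b[16] = 9; b[17] = 0; b[18] = 9; b[19] = 9; b[20] = 2; b[21] = 11; b[22] = 13; b[23] = 8; b[24] = 5; b[25] = 13.
Since (b[24], b[25]) = (b[0], b[1]) = (5, 13) (two consecutive terms determine the rest), the sequence is periodic with period 24.
(1820 - 0) mod 24 = 20, so b[1820] = b[20] = 2.

2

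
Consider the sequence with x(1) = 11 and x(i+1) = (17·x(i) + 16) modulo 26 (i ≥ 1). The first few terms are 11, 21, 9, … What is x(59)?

3

x(1) = 11,  x(2) = 21,  x(3) = 9,  x(4) = 13,  x(5) = 3,  x(6) = 15,  x(7) = 11.
Since x(7) = x(1) = 11, the sequence is periodic with period 6.
So x(59) = x(1 + ((59-1) mod 6)) = x(5) = 3.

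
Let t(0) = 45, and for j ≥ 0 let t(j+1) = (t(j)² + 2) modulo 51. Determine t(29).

38

Listing terms: t(0) = 45; t(1) = 38; t(2) = 18; t(3) = 20; t(4) = 45.
The sequence repeats with period 4.
So t(29) = t(0 + ((29-0) mod 4)) = t(1) = 38.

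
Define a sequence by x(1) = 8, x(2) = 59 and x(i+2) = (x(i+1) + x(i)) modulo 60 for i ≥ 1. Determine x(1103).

17

Listing terms: x(1) = 8, x(2) = 59, x(3) = 7, x(4) = 6, x(5) = 13, x(6) = 19, x(7) = 32, x(8) = 51, x(9) = 23, x(10) = 14, x(11) = 37, x(12) = 51, x(13) = 28, x(14) = 19, x(15) = 47, x(16) = 6, x(17) = 53, x(18) = 59, x(19) = 52, x(20) = 51, x(21) = 43, x(22) = 34, x(23) = 17, x(24) = 51, x(25) = 8, x(26) = 59.
The sequence repeats with period 24.
So x(1103) = x(1 + ((1103-1) mod 24)) = x(23) = 17.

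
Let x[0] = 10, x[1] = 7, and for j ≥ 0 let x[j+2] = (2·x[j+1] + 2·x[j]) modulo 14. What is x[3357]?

8

x[0] = 10,  x[1] = 7,  x[2] = 6,  x[3] = 12,  x[4] = 8,  x[5] = 12,  x[6] = 12,  x[7] = 6,  x[8] = 8,  x[9] = 0,  x[10] = 2,  x[11] = 4,  x[12] = 12,  x[13] = 4,  x[14] = 4,  x[15] = 2,  x[16] = 12,  x[17] = 0,  x[18] = 10,  x[19] = 6,  x[20] = 4,  x[21] = 6,  x[22] = 6,  x[23] = 10,  x[24] = 4,  x[25] = 0,  x[26] = 8,  x[27] = 2,  x[28] = 6,  x[29] = 2,  x[30] = 2,  x[31] = 8,  x[32] = 6,  x[33] = 0,  x[34] = 12,  x[35] = 10,  x[36] = 2,  x[37] = 10,  x[38] = 10,  x[39] = 12,  x[40] = 2,  x[41] = 0,  x[42] = 4,  x[43] = 8,  x[44] = 10,  x[45] = 8,  x[46] = 8,  x[47] = 4,  x[48] = 10,  x[49] = 0,  x[50] = 6,  x[51] = 12.
Since (x[50], x[51]) = (x[2], x[3]) = (6, 12) (two consecutive terms determine the rest), the sequence is eventually periodic: after a pre-period of length 2 it cycles with period 48.
For j ≥ 2, x[j] depends only on (j - 2) mod 48. (3357 - 2) mod 48 = 43, so x[3357] = x[45] = 8.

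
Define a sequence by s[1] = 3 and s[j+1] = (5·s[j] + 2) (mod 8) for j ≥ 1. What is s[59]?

s[1] = 3; s[2] = 1; s[3] = 7; s[4] = 5; s[5] = 3.
The sequence repeats with period 4.
So s[59] = s[1 + ((59-1) mod 4)] = s[3] = 7.

7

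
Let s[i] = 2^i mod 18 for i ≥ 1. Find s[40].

s[1] = 2; s[2] = 4; s[3] = 8; s[4] = 16; s[5] = 14; s[6] = 10; s[7] = 2.
The sequence repeats with period 6.
(40 - 1) mod 6 = 3, so s[40] = s[4] = 16.

16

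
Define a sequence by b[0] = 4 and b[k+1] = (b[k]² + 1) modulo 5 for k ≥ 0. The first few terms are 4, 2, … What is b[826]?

b[0] = 4,  b[1] = 2,  b[2] = 0,  b[3] = 1,  b[4] = 2.
Since b[4] = b[1] = 2, the sequence is eventually periodic: after a pre-period of length 1 it cycles with period 3.
For k ≥ 1, b[k] depends only on (k - 1) mod 3. (826 - 1) mod 3 = 0, so b[826] = b[1] = 2.

2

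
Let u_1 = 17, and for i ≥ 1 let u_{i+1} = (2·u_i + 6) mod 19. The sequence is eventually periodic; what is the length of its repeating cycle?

Listing terms: u_1 = 17; u_2 = 2; u_3 = 10; u_4 = 7; u_5 = 1; u_6 = 8; u_7 = 3; u_8 = 12; u_9 = 11; u_{10} = 9; u_{11} = 5; u_{12} = 16; u_{13} = 0; u_{14} = 6; u_{15} = 18; u_{16} = 4; u_{17} = 14; u_{18} = 15; u_{19} = 17.
The sequence repeats with period 18.

18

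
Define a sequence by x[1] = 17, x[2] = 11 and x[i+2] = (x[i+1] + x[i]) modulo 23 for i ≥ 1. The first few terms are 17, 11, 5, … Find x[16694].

We have x[1] = 17; x[2] = 11; x[3] = 5; x[4] = 16; x[5] = 21; x[6] = 14; x[7] = 12; x[8] = 3; x[9] = 15; x[10] = 18; x[11] = 10; x[12] = 5; x[13] = 15; x[14] = 20; x[15] = 12; x[16] = 9; x[17] = 21; x[18] = 7; x[19] = 5; x[20] = 12; x[21] = 17; x[22] = 6; x[23] = 0; x[24] = 6; x[25] = 6; x[26] = 12; x[27] = 18; x[28] = 7; x[29] = 2; x[30] = 9; x[31] = 11; x[32] = 20; x[33] = 8; x[34] = 5; x[35] = 13; x[36] = 18; x[37] = 8; x[38] = 3; x[39] = 11; x[40] = 14; x[41] = 2; x[42] = 16; x[43] = 18; x[44] = 11; x[45] = 6; x[46] = 17; x[47] = 0; x[48] = 17; x[49] = 17; x[50] = 11.
The sequence repeats with period 48.
(16694 - 1) mod 48 = 37, so x[16694] = x[38] = 3.

3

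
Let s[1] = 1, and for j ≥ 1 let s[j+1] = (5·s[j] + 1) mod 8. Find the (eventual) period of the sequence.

s[1] = 1; s[2] = 6; s[3] = 7; s[4] = 4; s[5] = 5; s[6] = 2; s[7] = 3; s[8] = 0; s[9] = 1.
Since s[9] = s[1] = 1, the sequence is periodic with period 8.

8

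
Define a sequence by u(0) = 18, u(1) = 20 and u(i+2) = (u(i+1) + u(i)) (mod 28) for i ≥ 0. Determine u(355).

We have u(0) = 18, u(1) = 20, u(2) = 10, u(3) = 2, u(4) = 12, u(5) = 14, u(6) = 26, u(7) = 12, u(8) = 10, u(9) = 22, u(10) = 4, u(11) = 26, u(12) = 2, u(13) = 0, u(14) = 2, u(15) = 2, u(16) = 4, u(17) = 6, u(18) = 10, u(19) = 16, u(20) = 26, u(21) = 14, u(22) = 12, u(23) = 26, u(24) = 10, u(25) = 8, u(26) = 18, u(27) = 26, u(28) = 16, u(29) = 14, u(30) = 2, u(31) = 16, u(32) = 18, u(33) = 6, u(34) = 24, u(35) = 2, u(36) = 26, u(37) = 0, u(38) = 26, u(39) = 26, u(40) = 24, u(41) = 22, u(42) = 18, u(43) = 12, u(44) = 2, u(45) = 14, u(46) = 16, u(47) = 2, u(48) = 18, u(49) = 20.
The sequence repeats with period 48.
So u(355) = u(0 + ((355-0) mod 48)) = u(19) = 16.

16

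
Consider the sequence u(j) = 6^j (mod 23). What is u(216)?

3

Listing terms: u(0) = 1,  u(1) = 6,  u(2) = 13,  u(3) = 9,  u(4) = 8,  u(5) = 2,  u(6) = 12,  u(7) = 3,  u(8) = 18,  u(9) = 16,  u(10) = 4,  u(11) = 1.
Since u(11) = u(0) = 1, the sequence is periodic with period 11.
(216 - 0) mod 11 = 7, so u(216) = u(7) = 3.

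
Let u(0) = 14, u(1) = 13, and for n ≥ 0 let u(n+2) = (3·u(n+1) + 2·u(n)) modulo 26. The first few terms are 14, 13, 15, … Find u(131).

5

u(0) = 14,  u(1) = 13,  u(2) = 15,  u(3) = 19,  u(4) = 9,  u(5) = 13,  u(6) = 5,  u(7) = 15,  u(8) = 3,  u(9) = 13,  u(10) = 19,  u(11) = 5,  u(12) = 1,  u(13) = 13,  u(14) = 15.
Since (u(13), u(14)) = (u(1), u(2)) = (13, 15) (two consecutive terms determine the rest), the sequence is eventually periodic: after a pre-period of length 1 it cycles with period 12.
For n ≥ 1, u(n) depends only on (n - 1) mod 12. (131 - 1) mod 12 = 10, so u(131) = u(11) = 5.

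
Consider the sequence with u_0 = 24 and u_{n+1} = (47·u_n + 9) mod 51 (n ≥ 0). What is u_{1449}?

15

Computing terms: u_0 = 24,  u_1 = 15,  u_2 = 0,  u_3 = 9,  u_4 = 24.
Since u_4 = u_0 = 24, the sequence is periodic with period 4.
So u_{1449} = u_{0 + ((1449-0) mod 4)} = u_1 = 15.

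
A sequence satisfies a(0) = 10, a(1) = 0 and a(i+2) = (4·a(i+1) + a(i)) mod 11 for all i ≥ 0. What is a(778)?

5

We have a(0) = 10,  a(1) = 0,  a(2) = 10,  a(3) = 7,  a(4) = 5,  a(5) = 5,  a(6) = 3,  a(7) = 6,  a(8) = 5,  a(9) = 4,  a(10) = 10,  a(11) = 0.
Since (a(10), a(11)) = (a(0), a(1)) = (10, 0) (two consecutive terms determine the rest), the sequence is periodic with period 10.
So a(778) = a(0 + ((778-0) mod 10)) = a(8) = 5.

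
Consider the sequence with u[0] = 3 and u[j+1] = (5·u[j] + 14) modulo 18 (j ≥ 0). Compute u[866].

We have u[0] = 3,  u[1] = 11,  u[2] = 15,  u[3] = 17,  u[4] = 9,  u[5] = 5,  u[6] = 3.
The sequence repeats with period 6.
So u[866] = u[0 + ((866-0) mod 6)] = u[2] = 15.

15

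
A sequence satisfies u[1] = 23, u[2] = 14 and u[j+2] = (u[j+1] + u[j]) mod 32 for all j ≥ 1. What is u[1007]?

Listing terms: u[1] = 23; u[2] = 14; u[3] = 5; u[4] = 19; u[5] = 24; u[6] = 11; u[7] = 3; u[8] = 14; u[9] = 17; u[10] = 31; u[11] = 16; u[12] = 15; u[13] = 31; u[14] = 14; u[15] = 13; u[16] = 27; u[17] = 8; u[18] = 3; u[19] = 11; u[20] = 14; u[21] = 25; u[22] = 7; u[23] = 0; u[24] = 7; u[25] = 7; u[26] = 14; u[27] = 21; u[28] = 3; u[29] = 24; u[30] = 27; u[31] = 19; u[32] = 14; u[33] = 1; u[34] = 15; u[35] = 16; u[36] = 31; u[37] = 15; u[38] = 14; u[39] = 29; u[40] = 11; u[41] = 8; u[42] = 19; u[43] = 27; u[44] = 14; u[45] = 9; u[46] = 23; u[47] = 0; u[48] = 23; u[49] = 23; u[50] = 14.
The sequence repeats with period 48.
So u[1007] = u[1 + ((1007-1) mod 48)] = u[47] = 0.

0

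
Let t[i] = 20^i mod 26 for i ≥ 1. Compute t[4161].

Computing terms: t[1] = 20; t[2] = 10; t[3] = 18; t[4] = 22; t[5] = 24; t[6] = 12; t[7] = 6; t[8] = 16; t[9] = 8; t[10] = 4; t[11] = 2; t[12] = 14; t[13] = 20.
Since t[13] = t[1] = 20, the sequence is periodic with period 12.
(4161 - 1) mod 12 = 8, so t[4161] = t[9] = 8.

8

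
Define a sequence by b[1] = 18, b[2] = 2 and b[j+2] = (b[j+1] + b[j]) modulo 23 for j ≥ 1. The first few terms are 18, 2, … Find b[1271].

12

Computing terms: b[1] = 18, b[2] = 2, b[3] = 20, b[4] = 22, b[5] = 19, b[6] = 18, b[7] = 14, b[8] = 9, b[9] = 0, b[10] = 9, b[11] = 9, b[12] = 18, b[13] = 4, b[14] = 22, b[15] = 3, b[16] = 2, b[17] = 5, b[18] = 7, b[19] = 12, b[20] = 19, b[21] = 8, b[22] = 4, b[23] = 12, b[24] = 16, b[25] = 5, b[26] = 21, b[27] = 3, b[28] = 1, b[29] = 4, b[30] = 5, b[31] = 9, b[32] = 14, b[33] = 0, b[34] = 14, b[35] = 14, b[36] = 5, b[37] = 19, b[38] = 1, b[39] = 20, b[40] = 21, b[41] = 18, b[42] = 16, b[43] = 11, b[44] = 4, b[45] = 15, b[46] = 19, b[47] = 11, b[48] = 7, b[49] = 18, b[50] = 2.
Since (b[49], b[50]) = (b[1], b[2]) = (18, 2) (two consecutive terms determine the rest), the sequence is periodic with period 48.
(1271 - 1) mod 48 = 22, so b[1271] = b[23] = 12.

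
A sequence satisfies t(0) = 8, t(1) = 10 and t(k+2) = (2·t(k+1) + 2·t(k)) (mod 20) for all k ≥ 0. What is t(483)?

12

We have t(0) = 8,  t(1) = 10,  t(2) = 16,  t(3) = 12,  t(4) = 16,  t(5) = 16,  t(6) = 4,  t(7) = 0,  t(8) = 8,  t(9) = 16,  t(10) = 8,  t(11) = 8,  t(12) = 12,  t(13) = 0,  t(14) = 4,  t(15) = 8,  t(16) = 4,  t(17) = 4,  t(18) = 16,  t(19) = 0,  t(20) = 12,  t(21) = 4,  t(22) = 12,  t(23) = 12,  t(24) = 8,  t(25) = 0,  t(26) = 16,  t(27) = 12.
Since (t(26), t(27)) = (t(2), t(3)) = (16, 12) (two consecutive terms determine the rest), the sequence is eventually periodic: after a pre-period of length 2 it cycles with period 24.
For k ≥ 2, t(k) depends only on (k - 2) mod 24. (483 - 2) mod 24 = 1, so t(483) = t(3) = 12.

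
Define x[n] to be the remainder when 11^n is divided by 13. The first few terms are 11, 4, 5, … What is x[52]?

Listing terms: x[1] = 11; x[2] = 4; x[3] = 5; x[4] = 3; x[5] = 7; x[6] = 12; x[7] = 2; x[8] = 9; x[9] = 8; x[10] = 10; x[11] = 6; x[12] = 1; x[13] = 11.
Since x[13] = x[1] = 11, the sequence is periodic with period 12.
(52 - 1) mod 12 = 3, so x[52] = x[4] = 3.

3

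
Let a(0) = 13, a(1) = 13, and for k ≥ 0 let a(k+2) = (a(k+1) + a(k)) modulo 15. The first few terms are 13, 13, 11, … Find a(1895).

6

We have a(0) = 13, a(1) = 13, a(2) = 11, a(3) = 9, a(4) = 5, a(5) = 14, a(6) = 4, a(7) = 3, a(8) = 7, a(9) = 10, a(10) = 2, a(11) = 12, a(12) = 14, a(13) = 11, a(14) = 10, a(15) = 6, a(16) = 1, a(17) = 7, a(18) = 8, a(19) = 0, a(20) = 8, a(21) = 8, a(22) = 1, a(23) = 9, a(24) = 10, a(25) = 4, a(26) = 14, a(27) = 3, a(28) = 2, a(29) = 5, a(30) = 7, a(31) = 12, a(32) = 4, a(33) = 1, a(34) = 5, a(35) = 6, a(36) = 11, a(37) = 2, a(38) = 13, a(39) = 0, a(40) = 13, a(41) = 13.
The sequence repeats with period 40.
So a(1895) = a(0 + ((1895-0) mod 40)) = a(15) = 6.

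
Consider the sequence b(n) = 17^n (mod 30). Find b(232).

1

Listing terms: b(1) = 17; b(2) = 19; b(3) = 23; b(4) = 1; b(5) = 17.
The sequence repeats with period 4.
So b(232) = b(1 + ((232-1) mod 4)) = b(4) = 1.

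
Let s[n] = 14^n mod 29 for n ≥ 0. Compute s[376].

25

Listing terms: s[0] = 1,  s[1] = 14,  s[2] = 22,  s[3] = 18,  s[4] = 20,  s[5] = 19,  s[6] = 5,  s[7] = 12,  s[8] = 23,  s[9] = 3,  s[10] = 13,  s[11] = 8,  s[12] = 25,  s[13] = 2,  s[14] = 28,  s[15] = 15,  s[16] = 7,  s[17] = 11,  s[18] = 9,  s[19] = 10,  s[20] = 24,  s[21] = 17,  s[22] = 6,  s[23] = 26,  s[24] = 16,  s[25] = 21,  s[26] = 4,  s[27] = 27,  s[28] = 1.
The sequence repeats with period 28.
(376 - 0) mod 28 = 12, so s[376] = s[12] = 25.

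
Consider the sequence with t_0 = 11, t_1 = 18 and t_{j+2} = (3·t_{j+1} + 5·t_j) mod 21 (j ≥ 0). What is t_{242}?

4

Listing terms: t_0 = 11; t_1 = 18; t_2 = 4; t_3 = 18; t_4 = 11; t_5 = 18.
Since (t_4, t_5) = (t_0, t_1) = (11, 18) (two consecutive terms determine the rest), the sequence is periodic with period 4.
(242 - 0) mod 4 = 2, so t_{242} = t_2 = 4.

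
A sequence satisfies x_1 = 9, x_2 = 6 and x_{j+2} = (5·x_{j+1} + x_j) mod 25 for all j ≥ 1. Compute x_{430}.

11

Listing terms: x_1 = 9,  x_2 = 6,  x_3 = 14,  x_4 = 1,  x_5 = 19,  x_6 = 21,  x_7 = 24,  x_8 = 16,  x_9 = 4,  x_{10} = 11,  x_{11} = 9,  x_{12} = 6.
Since (x_{11}, x_{12}) = (x_1, x_2) = (9, 6) (two consecutive terms determine the rest), the sequence is periodic with period 10.
(430 - 1) mod 10 = 9, so x_{430} = x_{10} = 11.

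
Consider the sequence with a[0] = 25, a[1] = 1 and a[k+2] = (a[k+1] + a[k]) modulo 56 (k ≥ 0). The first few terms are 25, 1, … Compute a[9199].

Computing terms: a[0] = 25,  a[1] = 1,  a[2] = 26,  a[3] = 27,  a[4] = 53,  a[5] = 24,  a[6] = 21,  a[7] = 45,  a[8] = 10,  a[9] = 55,  a[10] = 9,  a[11] = 8,  a[12] = 17,  a[13] = 25,  a[14] = 42,  a[15] = 11,  a[16] = 53,  a[17] = 8,  a[18] = 5,  a[19] = 13,  a[20] = 18,  a[21] = 31,  a[22] = 49,  a[23] = 24,  a[24] = 17,  a[25] = 41,  a[26] = 2,  a[27] = 43,  a[28] = 45,  a[29] = 32,  a[30] = 21,  a[31] = 53,  a[32] = 18,  a[33] = 15,  a[34] = 33,  a[35] = 48,  a[36] = 25,  a[37] = 17,  a[38] = 42,  a[39] = 3,  a[40] = 45,  a[41] = 48,  a[42] = 37,  a[43] = 29,  a[44] = 10,  a[45] = 39,  a[46] = 49,  a[47] = 32,  a[48] = 25,  a[49] = 1.
Since (a[48], a[49]) = (a[0], a[1]) = (25, 1) (two consecutive terms determine the rest), the sequence is periodic with period 48.
(9199 - 0) mod 48 = 31, so a[9199] = a[31] = 53.

53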